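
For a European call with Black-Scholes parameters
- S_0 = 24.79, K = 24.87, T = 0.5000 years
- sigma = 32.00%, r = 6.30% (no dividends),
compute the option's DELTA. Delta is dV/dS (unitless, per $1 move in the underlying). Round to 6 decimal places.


Answer: Delta = 0.594102

Derivation:
d1 = 0.2381097597; d2 = 0.0118355897
phi(d1) = 0.3877918075; exp(-qT) = 1.0000000000; exp(-rT) = 0.9689909565
N(d1) = 0.5941020174
Delta = exp(-qT) * N(d1) = 1.0000000000 * 0.5941020174 = 0.594102


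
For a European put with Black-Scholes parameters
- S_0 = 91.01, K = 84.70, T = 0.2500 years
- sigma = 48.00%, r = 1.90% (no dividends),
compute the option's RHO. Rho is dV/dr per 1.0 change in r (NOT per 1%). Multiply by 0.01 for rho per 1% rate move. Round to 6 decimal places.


d1 = 0.4391824539; d2 = 0.1991824539
phi(d1) = 0.3622650520; exp(-qT) = 1.0000000000; exp(-rT) = 0.9952612634
N(-d2) = 0.4210600121
Rho = -K*T*exp(-rT)*N(-d2) = -84.7000 * 0.2500 * 0.9952612634 * 0.4210600121 = -8.873695

Answer: Rho = -8.873695


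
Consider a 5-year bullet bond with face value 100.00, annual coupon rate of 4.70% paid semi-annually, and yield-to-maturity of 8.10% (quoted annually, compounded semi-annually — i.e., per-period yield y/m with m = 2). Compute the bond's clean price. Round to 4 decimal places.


Answer: Price = 86.2457

Derivation:
Coupon per period c = face * coupon_rate / m = 2.350000
Periods per year m = 2; per-period yield y/m = 0.040500
Number of cashflows N = 10
Cashflows (t years, CF_t, discount factor 1/(1+y/m)^(m*t), PV):
  t = 0.5000: CF_t = 2.350000, DF = 0.961076, PV = 2.258530
  t = 1.0000: CF_t = 2.350000, DF = 0.923668, PV = 2.170619
  t = 1.5000: CF_t = 2.350000, DF = 0.887715, PV = 2.086131
  t = 2.0000: CF_t = 2.350000, DF = 0.853162, PV = 2.004931
  t = 2.5000: CF_t = 2.350000, DF = 0.819954, PV = 1.926892
  t = 3.0000: CF_t = 2.350000, DF = 0.788039, PV = 1.851891
  t = 3.5000: CF_t = 2.350000, DF = 0.757365, PV = 1.779808
  t = 4.0000: CF_t = 2.350000, DF = 0.727886, PV = 1.710532
  t = 4.5000: CF_t = 2.350000, DF = 0.699554, PV = 1.643952
  t = 5.0000: CF_t = 102.350000, DF = 0.672325, PV = 68.812447
Price P = sum_t PV_t = 86.245734


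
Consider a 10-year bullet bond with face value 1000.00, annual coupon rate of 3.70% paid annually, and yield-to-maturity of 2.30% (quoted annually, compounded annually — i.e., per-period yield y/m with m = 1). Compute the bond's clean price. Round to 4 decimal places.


Answer: Price = 1123.8049

Derivation:
Coupon per period c = face * coupon_rate / m = 37.000000
Periods per year m = 1; per-period yield y/m = 0.023000
Number of cashflows N = 10
Cashflows (t years, CF_t, discount factor 1/(1+y/m)^(m*t), PV):
  t = 1.0000: CF_t = 37.000000, DF = 0.977517, PV = 36.168133
  t = 2.0000: CF_t = 37.000000, DF = 0.955540, PV = 35.354969
  t = 3.0000: CF_t = 37.000000, DF = 0.934056, PV = 34.560087
  t = 4.0000: CF_t = 37.000000, DF = 0.913056, PV = 33.783076
  t = 5.0000: CF_t = 37.000000, DF = 0.892528, PV = 33.023535
  t = 6.0000: CF_t = 37.000000, DF = 0.872461, PV = 32.281070
  t = 7.0000: CF_t = 37.000000, DF = 0.852846, PV = 31.555298
  t = 8.0000: CF_t = 37.000000, DF = 0.833671, PV = 30.845844
  t = 9.0000: CF_t = 37.000000, DF = 0.814928, PV = 30.152340
  t = 10.0000: CF_t = 1037.000000, DF = 0.796606, PV = 826.080593
Price P = sum_t PV_t = 1123.804943


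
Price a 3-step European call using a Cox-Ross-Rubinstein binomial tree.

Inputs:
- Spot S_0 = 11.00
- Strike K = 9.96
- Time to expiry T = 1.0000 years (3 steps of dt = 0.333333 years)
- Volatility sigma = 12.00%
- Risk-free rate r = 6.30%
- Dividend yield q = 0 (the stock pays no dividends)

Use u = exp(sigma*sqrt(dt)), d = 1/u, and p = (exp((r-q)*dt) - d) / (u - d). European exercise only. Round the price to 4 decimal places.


Answer: Price = V(0,0) = 1.6946

Derivation:
dt = T/N = 0.333333
u = exp(sigma*sqrt(dt)) = 1.071738; d = 1/u = 0.933063
p = (exp((r-q)*dt) - d) / (u - d) = 0.635721
Discount per step: exp(-r*dt) = 0.979219
Stock lattice S(k, i) with i counting down-moves:
  k=0: S(0,0) = 11.0000
  k=1: S(1,0) = 11.7891; S(1,1) = 10.2637
  k=2: S(2,0) = 12.6349; S(2,1) = 11.0000; S(2,2) = 9.5767
  k=3: S(3,0) = 13.5413; S(3,1) = 11.7891; S(3,2) = 10.2637; S(3,3) = 8.9357
Terminal payoffs V(N, i) = max(S_T - K, 0):
  V(3,0) = 3.581261; V(3,1) = 1.829123; V(3,2) = 0.303698; V(3,3) = 0.000000
Backward induction: V(k, i) = exp(-r*dt) * [p * V(k+1, i) + (1-p) * V(k+1, i+1)].
  V(2,0) = exp(-r*dt) * [p*3.581261 + (1-p)*1.829123] = 2.881835
  V(2,1) = exp(-r*dt) * [p*1.829123 + (1-p)*0.303698] = 1.246979
  V(2,2) = exp(-r*dt) * [p*0.303698 + (1-p)*0.000000] = 0.189055
  V(1,0) = exp(-r*dt) * [p*2.881835 + (1-p)*1.246979] = 2.238780
  V(1,1) = exp(-r*dt) * [p*1.246979 + (1-p)*0.189055] = 0.843695
  V(0,0) = exp(-r*dt) * [p*2.238780 + (1-p)*0.843695] = 1.694616


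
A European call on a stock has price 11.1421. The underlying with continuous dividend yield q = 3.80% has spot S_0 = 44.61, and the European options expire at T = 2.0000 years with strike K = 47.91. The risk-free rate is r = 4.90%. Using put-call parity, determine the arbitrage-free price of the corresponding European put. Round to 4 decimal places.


Answer: Put price = 13.2344

Derivation:
Put-call parity: C - P = S_0 * exp(-qT) - K * exp(-rT).
S_0 * exp(-qT) = 44.6100 * 0.92681621 = 41.34527097
K * exp(-rT) = 47.9100 * 0.90664890 = 43.43754898
P = C - S*exp(-qT) + K*exp(-rT)
P = 11.1421 - 41.34527097 + 43.43754898 = 13.2344


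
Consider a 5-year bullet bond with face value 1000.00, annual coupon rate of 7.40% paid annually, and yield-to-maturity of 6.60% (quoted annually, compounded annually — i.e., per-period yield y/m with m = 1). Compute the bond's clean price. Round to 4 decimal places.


Answer: Price = 1033.1559

Derivation:
Coupon per period c = face * coupon_rate / m = 74.000000
Periods per year m = 1; per-period yield y/m = 0.066000
Number of cashflows N = 5
Cashflows (t years, CF_t, discount factor 1/(1+y/m)^(m*t), PV):
  t = 1.0000: CF_t = 74.000000, DF = 0.938086, PV = 69.418386
  t = 2.0000: CF_t = 74.000000, DF = 0.880006, PV = 65.120438
  t = 3.0000: CF_t = 74.000000, DF = 0.825521, PV = 61.088591
  t = 4.0000: CF_t = 74.000000, DF = 0.774410, PV = 57.306370
  t = 5.0000: CF_t = 1074.000000, DF = 0.726464, PV = 780.222118
Price P = sum_t PV_t = 1033.155903


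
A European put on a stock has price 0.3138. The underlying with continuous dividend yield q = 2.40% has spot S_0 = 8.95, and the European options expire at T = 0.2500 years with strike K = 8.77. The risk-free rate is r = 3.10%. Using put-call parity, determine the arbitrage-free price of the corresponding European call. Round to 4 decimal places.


Put-call parity: C - P = S_0 * exp(-qT) - K * exp(-rT).
S_0 * exp(-qT) = 8.9500 * 0.99401796 = 8.89646078
K * exp(-rT) = 8.7700 * 0.99227995 = 8.70229519
C = P + S*exp(-qT) - K*exp(-rT)
C = 0.3138 + 8.89646078 - 8.70229519 = 0.5080

Answer: Call price = 0.5080


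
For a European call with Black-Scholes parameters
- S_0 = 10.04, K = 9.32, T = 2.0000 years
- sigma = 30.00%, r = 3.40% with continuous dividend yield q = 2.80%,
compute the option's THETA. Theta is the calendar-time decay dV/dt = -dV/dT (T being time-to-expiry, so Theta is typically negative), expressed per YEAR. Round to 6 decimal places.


Answer: Theta = -0.339695

Derivation:
d1 = 0.4158129301; d2 = -0.0084511386
phi(d1) = 0.3659023701; exp(-qT) = 0.9455391359; exp(-rT) = 0.9342604736
Theta = -S*exp(-qT)*phi(d1)*sigma/(2*sqrt(T)) - r*K*exp(-rT)*N(d2) + q*S*exp(-qT)*N(d1)
N(d1) = 0.6612265518; N(d2) = 0.4966285236; sqrt(T) = 1.4142135624
Term 1 = -10.0400 * 0.9455391359 * 0.3659023701 * 0.3000 / (2 * 1.4142135624) = -0.3684297621
Term 2 = -0.0340 * 9.3200 * 0.9342604736 * 0.4966285236 = -0.1470261090
Term 3 = 0.0280 * 10.0400 * 0.9455391359 * 0.6612265518 = 0.1757606045
Theta = -0.3684297621 + (-0.1470261090) + (0.1757606045) = -0.339695


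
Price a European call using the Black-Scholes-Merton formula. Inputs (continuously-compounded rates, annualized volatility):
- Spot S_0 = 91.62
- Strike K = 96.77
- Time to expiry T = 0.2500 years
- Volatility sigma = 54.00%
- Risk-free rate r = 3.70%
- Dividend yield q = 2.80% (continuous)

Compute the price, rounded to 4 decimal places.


Answer: Price = 7.7716

Derivation:
d1 = (ln(S/K) + (r - q + 0.5*sigma^2) * T) / (sigma * sqrt(T)) = -0.05921274
d2 = d1 - sigma * sqrt(T) = -0.32921274
exp(-rT) = 0.99079265; exp(-qT) = 0.99302444
C = S_0 * exp(-qT) * N(d1) - K * exp(-rT) * N(d2)
N(d1) = 0.47639133; N(d2) = 0.37099745
C = 91.6200 * 0.99302444 * 0.47639133 - 96.7700 * 0.99079265 * 0.37099745 = 7.7716


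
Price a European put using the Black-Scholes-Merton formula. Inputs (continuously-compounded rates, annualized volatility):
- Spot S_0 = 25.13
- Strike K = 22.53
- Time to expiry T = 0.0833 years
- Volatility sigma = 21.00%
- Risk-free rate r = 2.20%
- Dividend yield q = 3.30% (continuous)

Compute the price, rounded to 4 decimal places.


d1 = (ln(S/K) + (r - q + 0.5*sigma^2) * T) / (sigma * sqrt(T)) = 1.81712083
d2 = d1 - sigma * sqrt(T) = 1.75651117
exp(-rT) = 0.99816908; exp(-qT) = 0.99725487
P = K * exp(-rT) * N(-d2) - S_0 * exp(-qT) * N(-d1)
N(-d1) = 0.03459931; N(-d2) = 0.03950058
P = 22.5300 * 0.99816908 * 0.03950058 - 25.1300 * 0.99725487 * 0.03459931 = 0.0212

Answer: Price = 0.0212


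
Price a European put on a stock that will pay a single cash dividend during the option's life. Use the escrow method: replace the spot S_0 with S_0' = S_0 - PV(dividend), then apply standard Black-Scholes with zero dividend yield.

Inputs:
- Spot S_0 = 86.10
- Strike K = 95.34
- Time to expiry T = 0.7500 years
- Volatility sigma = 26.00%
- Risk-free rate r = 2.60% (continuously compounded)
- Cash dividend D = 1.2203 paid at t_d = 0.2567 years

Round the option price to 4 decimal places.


Answer: Price = 13.0220

Derivation:
PV(D) = D * exp(-r * t_d) = 1.2203 * 0.99334802 = 1.21218259
S_0' = S_0 - PV(D) = 86.1000 - 1.21218259 = 84.88781741
d1 = (ln(S_0'/K) + (r + sigma^2/2)*T) / (sigma*sqrt(T)) = -0.31651612
d2 = d1 - sigma*sqrt(T) = -0.54168273
exp(-rT) = 0.98068890
N(-d1) = 0.62419460; N(-d2) = 0.70598145
P = K * exp(-rT) * N(-d2) - S_0' * N(-d1) = 95.3400 * 0.98068890 * 0.70598145 - 84.88781741 * 0.62419460 = 13.0220


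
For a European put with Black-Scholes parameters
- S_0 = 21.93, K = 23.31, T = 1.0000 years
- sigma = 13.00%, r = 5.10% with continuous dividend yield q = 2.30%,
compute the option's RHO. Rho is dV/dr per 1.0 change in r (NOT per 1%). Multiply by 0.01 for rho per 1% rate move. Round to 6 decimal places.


Answer: Rho = -13.847847

Derivation:
d1 = -0.1890530048; d2 = -0.3190530048
phi(d1) = 0.3918762991; exp(-qT) = 0.9772624838; exp(-rT) = 0.9502786705
N(-d2) = 0.6251568403
Rho = -K*T*exp(-rT)*N(-d2) = -23.3100 * 1.0000 * 0.9502786705 * 0.6251568403 = -13.847847


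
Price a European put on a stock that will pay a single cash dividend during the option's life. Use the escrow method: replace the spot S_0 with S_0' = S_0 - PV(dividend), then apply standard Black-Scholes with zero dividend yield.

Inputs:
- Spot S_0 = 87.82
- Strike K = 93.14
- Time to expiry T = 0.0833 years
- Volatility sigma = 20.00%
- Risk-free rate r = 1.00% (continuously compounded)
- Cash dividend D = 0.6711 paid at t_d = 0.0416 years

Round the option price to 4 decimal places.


Answer: Price = 6.2444

Derivation:
PV(D) = D * exp(-r * t_d) = 0.6711 * 0.99958409 = 0.67082088
S_0' = S_0 - PV(D) = 87.8200 - 0.67082088 = 87.14917912
d1 = (ln(S_0'/K) + (r + sigma^2/2)*T) / (sigma*sqrt(T)) = -1.10844644
d2 = d1 - sigma*sqrt(T) = -1.16616992
exp(-rT) = 0.99916735
N(-d1) = 0.86616547; N(-d2) = 0.87822712
P = K * exp(-rT) * N(-d2) - S_0' * N(-d1) = 93.1400 * 0.99916735 * 0.87822712 - 87.14917912 * 0.86616547 = 6.2444


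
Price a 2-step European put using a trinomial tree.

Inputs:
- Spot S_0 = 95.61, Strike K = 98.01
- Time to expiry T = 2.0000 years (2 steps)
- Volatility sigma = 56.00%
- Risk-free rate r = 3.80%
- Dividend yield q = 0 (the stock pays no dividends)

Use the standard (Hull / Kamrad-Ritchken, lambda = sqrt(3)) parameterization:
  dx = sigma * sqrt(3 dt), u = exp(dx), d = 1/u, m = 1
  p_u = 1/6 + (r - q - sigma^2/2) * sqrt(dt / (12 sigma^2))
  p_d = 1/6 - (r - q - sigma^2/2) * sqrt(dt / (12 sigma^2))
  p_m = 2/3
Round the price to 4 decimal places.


Answer: Price = V(0,0) = 22.5473

Derivation:
dt = T/N = 1.000000; dx = sigma*sqrt(3*dt) = 0.969948
u = exp(dx) = 2.637808; d = 1/u = 0.379103
p_u = 0.105426, p_m = 0.666667, p_d = 0.227907
Discount per step: exp(-r*dt) = 0.962713
Stock lattice S(k, j) with j the centered position index:
  k=0: S(0,+0) = 95.6100
  k=1: S(1,-1) = 36.2460; S(1,+0) = 95.6100; S(1,+1) = 252.2009
  k=2: S(2,-2) = 13.7410; S(2,-1) = 36.2460; S(2,+0) = 95.6100; S(2,+1) = 252.2009; S(2,+2) = 665.2576
Terminal payoffs V(N, j) = max(K - S_T, 0):
  V(2,-2) = 84.269049; V(2,-1) = 61.764002; V(2,+0) = 2.400000; V(2,+1) = 0.000000; V(2,+2) = 0.000000
Backward induction: V(k, j) = exp(-r*dt) * [p_u * V(k+1, j+1) + p_m * V(k+1, j) + p_d * V(k+1, j-1)]
  V(1,-1) = exp(-r*dt) * [p_u*2.400000 + p_m*61.764002 + p_d*84.269049] = 58.373650
  V(1,+0) = exp(-r*dt) * [p_u*0.000000 + p_m*2.400000 + p_d*61.764002] = 15.091922
  V(1,+1) = exp(-r*dt) * [p_u*0.000000 + p_m*0.000000 + p_d*2.400000] = 0.526582
  V(0,+0) = exp(-r*dt) * [p_u*0.526582 + p_m*15.091922 + p_d*58.373650] = 22.547278


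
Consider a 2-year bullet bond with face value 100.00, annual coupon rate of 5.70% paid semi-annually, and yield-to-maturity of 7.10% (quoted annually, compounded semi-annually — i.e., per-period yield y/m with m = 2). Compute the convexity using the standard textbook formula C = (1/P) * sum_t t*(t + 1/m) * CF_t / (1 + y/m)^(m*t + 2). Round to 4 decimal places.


Coupon per period c = face * coupon_rate / m = 2.850000
Periods per year m = 2; per-period yield y/m = 0.035500
Number of cashflows N = 4
Cashflows (t years, CF_t, discount factor 1/(1+y/m)^(m*t), PV):
  t = 0.5000: CF_t = 2.850000, DF = 0.965717, PV = 2.752294
  t = 1.0000: CF_t = 2.850000, DF = 0.932609, PV = 2.657937
  t = 1.5000: CF_t = 2.850000, DF = 0.900637, PV = 2.566815
  t = 2.0000: CF_t = 102.850000, DF = 0.869760, PV = 89.454848
Price P = sum_t PV_t = 97.431893
Convexity numerator sum_t t*(t + 1/m) * CF_t / (1+y/m)^(m*t + 2):
  t = 0.5000: term = 1.283407
  t = 1.0000: term = 3.718225
  t = 1.5000: term = 7.181507
  t = 2.0000: term = 417.132166
Convexity = (1/P) * sum = 429.315306 / 97.431893 = 4.406312

Answer: Convexity = 4.4063


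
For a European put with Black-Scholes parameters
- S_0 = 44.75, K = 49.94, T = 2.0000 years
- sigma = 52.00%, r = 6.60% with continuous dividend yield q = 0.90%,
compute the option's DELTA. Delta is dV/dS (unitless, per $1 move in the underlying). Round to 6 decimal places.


Answer: Delta = -0.348066

Derivation:
d1 = 0.3735008183; d2 = -0.3618902341
phi(d1) = 0.3720637889; exp(-qT) = 0.9821610324; exp(-rT) = 0.8763409951
N(-d1) = 0.3543878682
Delta = -exp(-qT) * N(-d1) = -0.9821610324 * 0.3543878682 = -0.348066


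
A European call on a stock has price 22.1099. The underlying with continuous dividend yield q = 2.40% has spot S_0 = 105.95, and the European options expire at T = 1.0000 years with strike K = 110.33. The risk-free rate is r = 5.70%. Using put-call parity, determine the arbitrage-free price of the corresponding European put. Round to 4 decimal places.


Put-call parity: C - P = S_0 * exp(-qT) - K * exp(-rT).
S_0 * exp(-qT) = 105.9500 * 0.97628571 = 103.43747095
K * exp(-rT) = 110.3300 * 0.94459407 = 104.21706367
P = C - S*exp(-qT) + K*exp(-rT)
P = 22.1099 - 103.43747095 + 104.21706367 = 22.8895

Answer: Put price = 22.8895


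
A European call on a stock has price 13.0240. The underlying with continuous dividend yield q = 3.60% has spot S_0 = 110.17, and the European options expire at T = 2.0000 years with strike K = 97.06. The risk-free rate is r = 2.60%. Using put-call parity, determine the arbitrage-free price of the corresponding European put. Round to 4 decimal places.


Answer: Put price = 2.6493

Derivation:
Put-call parity: C - P = S_0 * exp(-qT) - K * exp(-rT).
S_0 * exp(-qT) = 110.1700 * 0.93053090 = 102.51658879
K * exp(-rT) = 97.0600 * 0.94932887 = 92.14185982
P = C - S*exp(-qT) + K*exp(-rT)
P = 13.0240 - 102.51658879 + 92.14185982 = 2.6493


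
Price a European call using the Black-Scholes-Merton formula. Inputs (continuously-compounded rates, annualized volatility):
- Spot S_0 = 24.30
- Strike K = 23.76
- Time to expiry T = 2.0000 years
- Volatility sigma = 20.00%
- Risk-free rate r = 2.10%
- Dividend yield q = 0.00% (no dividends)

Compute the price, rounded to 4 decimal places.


Answer: Price = 3.4742

Derivation:
d1 = (ln(S/K) + (r - q + 0.5*sigma^2) * T) / (sigma * sqrt(T)) = 0.36936732
d2 = d1 - sigma * sqrt(T) = 0.08652461
exp(-rT) = 0.95886978; exp(-qT) = 1.00000000
C = S_0 * exp(-qT) * N(d1) - K * exp(-rT) * N(d2)
N(d1) = 0.64407302; N(d2) = 0.53447530
C = 24.3000 * 1.00000000 * 0.64407302 - 23.7600 * 0.95886978 * 0.53447530 = 3.4742


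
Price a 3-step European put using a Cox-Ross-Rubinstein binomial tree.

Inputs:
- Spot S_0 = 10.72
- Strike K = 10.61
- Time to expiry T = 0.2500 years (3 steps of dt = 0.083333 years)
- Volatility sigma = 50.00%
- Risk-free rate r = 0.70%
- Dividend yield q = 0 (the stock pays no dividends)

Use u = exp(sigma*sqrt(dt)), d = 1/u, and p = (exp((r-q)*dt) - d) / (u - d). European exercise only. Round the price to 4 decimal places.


dt = T/N = 0.083333
u = exp(sigma*sqrt(dt)) = 1.155274; d = 1/u = 0.865596
p = (exp((r-q)*dt) - d) / (u - d) = 0.465992
Discount per step: exp(-r*dt) = 0.999417
Stock lattice S(k, i) with i counting down-moves:
  k=0: S(0,0) = 10.7200
  k=1: S(1,0) = 12.3845; S(1,1) = 9.2792
  k=2: S(2,0) = 14.3075; S(2,1) = 10.7200; S(2,2) = 8.0320
  k=3: S(3,0) = 16.5291; S(3,1) = 12.3845; S(3,2) = 9.2792; S(3,3) = 6.9525
Terminal payoffs V(N, i) = max(K - S_T, 0):
  V(3,0) = 0.000000; V(3,1) = 0.000000; V(3,2) = 1.330816; V(3,3) = 3.657520
Backward induction: V(k, i) = exp(-r*dt) * [p * V(k+1, i) + (1-p) * V(k+1, i+1)].
  V(2,0) = exp(-r*dt) * [p*0.000000 + (1-p)*0.000000] = 0.000000
  V(2,1) = exp(-r*dt) * [p*0.000000 + (1-p)*1.330816] = 0.710251
  V(2,2) = exp(-r*dt) * [p*1.330816 + (1-p)*3.657520] = 2.571793
  V(1,0) = exp(-r*dt) * [p*0.000000 + (1-p)*0.710251] = 0.379058
  V(1,1) = exp(-r*dt) * [p*0.710251 + (1-p)*2.571793] = 1.703335
  V(0,0) = exp(-r*dt) * [p*0.379058 + (1-p)*1.703335] = 1.085599

Answer: Price = V(0,0) = 1.0856


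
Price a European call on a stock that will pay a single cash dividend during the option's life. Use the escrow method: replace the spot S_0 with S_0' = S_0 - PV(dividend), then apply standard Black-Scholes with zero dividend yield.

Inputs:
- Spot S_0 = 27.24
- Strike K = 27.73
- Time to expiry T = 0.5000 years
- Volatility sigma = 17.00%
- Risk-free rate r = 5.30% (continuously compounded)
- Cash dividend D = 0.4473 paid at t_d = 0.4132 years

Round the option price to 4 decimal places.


Answer: Price = 1.1907

Derivation:
PV(D) = D * exp(-r * t_d) = 0.4473 * 0.97833846 = 0.43761079
S_0' = S_0 - PV(D) = 27.2400 - 0.43761079 = 26.80238921
d1 = (ln(S_0'/K) + (r + sigma^2/2)*T) / (sigma*sqrt(T)) = -0.00248591
d2 = d1 - sigma*sqrt(T) = -0.12269406
exp(-rT) = 0.97384804
N(d1) = 0.49900827; N(d2) = 0.45117468
C = S_0' * N(d1) - K * exp(-rT) * N(d2) = 26.80238921 * 0.49900827 - 27.7300 * 0.97384804 * 0.45117468 = 1.1907


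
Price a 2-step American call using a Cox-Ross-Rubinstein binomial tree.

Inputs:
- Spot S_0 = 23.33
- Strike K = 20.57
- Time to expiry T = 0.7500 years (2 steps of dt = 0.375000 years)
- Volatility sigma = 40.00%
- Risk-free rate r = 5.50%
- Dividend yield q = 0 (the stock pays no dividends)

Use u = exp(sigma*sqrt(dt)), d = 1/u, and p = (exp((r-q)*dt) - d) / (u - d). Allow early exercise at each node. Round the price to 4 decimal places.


dt = T/N = 0.375000
u = exp(sigma*sqrt(dt)) = 1.277556; d = 1/u = 0.782744
p = (exp((r-q)*dt) - d) / (u - d) = 0.481182
Discount per step: exp(-r*dt) = 0.979586
Stock lattice S(k, i) with i counting down-moves:
  k=0: S(0,0) = 23.3300
  k=1: S(1,0) = 29.8054; S(1,1) = 18.2614
  k=2: S(2,0) = 38.0781; S(2,1) = 23.3300; S(2,2) = 14.2940
Terminal payoffs V(N, i) = max(S_T - K, 0):
  V(2,0) = 17.508051; V(2,1) = 2.760000; V(2,2) = 0.000000
Backward induction: V(k, i) = exp(-r*dt) * [p * V(k+1, i) + (1-p) * V(k+1, i+1)]; then take max(V_cont, immediate exercise) for American.
  V(1,0) = exp(-r*dt) * [p*17.508051 + (1-p)*2.760000] = 9.655295; exercise = 9.235384; V(1,0) = max -> 9.655295
  V(1,1) = exp(-r*dt) * [p*2.760000 + (1-p)*0.000000] = 1.300953; exercise = 0.000000; V(1,1) = max -> 1.300953
  V(0,0) = exp(-r*dt) * [p*9.655295 + (1-p)*1.300953] = 5.212296; exercise = 2.760000; V(0,0) = max -> 5.212296

Answer: Price = V(0,0) = 5.2123


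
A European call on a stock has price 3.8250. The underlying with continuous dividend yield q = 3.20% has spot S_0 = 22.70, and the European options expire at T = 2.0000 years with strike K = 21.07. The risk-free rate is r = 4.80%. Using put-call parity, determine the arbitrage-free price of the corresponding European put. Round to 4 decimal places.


Answer: Put price = 1.6736

Derivation:
Put-call parity: C - P = S_0 * exp(-qT) - K * exp(-rT).
S_0 * exp(-qT) = 22.7000 * 0.93800500 = 21.29271349
K * exp(-rT) = 21.0700 * 0.90846402 = 19.14133682
P = C - S*exp(-qT) + K*exp(-rT)
P = 3.8250 - 21.29271349 + 19.14133682 = 1.6736


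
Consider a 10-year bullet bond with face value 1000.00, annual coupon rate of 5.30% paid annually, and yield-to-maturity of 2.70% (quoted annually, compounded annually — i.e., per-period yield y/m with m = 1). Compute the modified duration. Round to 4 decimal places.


Coupon per period c = face * coupon_rate / m = 53.000000
Periods per year m = 1; per-period yield y/m = 0.027000
Number of cashflows N = 10
Cashflows (t years, CF_t, discount factor 1/(1+y/m)^(m*t), PV):
  t = 1.0000: CF_t = 53.000000, DF = 0.973710, PV = 51.606621
  t = 2.0000: CF_t = 53.000000, DF = 0.948111, PV = 50.249875
  t = 3.0000: CF_t = 53.000000, DF = 0.923185, PV = 48.928797
  t = 4.0000: CF_t = 53.000000, DF = 0.898914, PV = 47.642451
  t = 5.0000: CF_t = 53.000000, DF = 0.875282, PV = 46.389923
  t = 6.0000: CF_t = 53.000000, DF = 0.852270, PV = 45.170324
  t = 7.0000: CF_t = 53.000000, DF = 0.829864, PV = 43.982789
  t = 8.0000: CF_t = 53.000000, DF = 0.808047, PV = 42.826474
  t = 9.0000: CF_t = 53.000000, DF = 0.786803, PV = 41.700559
  t = 10.0000: CF_t = 1053.000000, DF = 0.766118, PV = 806.722064
Price P = sum_t PV_t = 1225.219877
First compute Macaulay numerator sum_t t * PV_t:
  t * PV_t at t = 1.0000: 51.606621
  t * PV_t at t = 2.0000: 100.499749
  t * PV_t at t = 3.0000: 146.786391
  t * PV_t at t = 4.0000: 190.569804
  t * PV_t at t = 5.0000: 231.949615
  t * PV_t at t = 6.0000: 271.021945
  t * PV_t at t = 7.0000: 307.879523
  t * PV_t at t = 8.0000: 342.611793
  t * PV_t at t = 9.0000: 375.305031
  t * PV_t at t = 10.0000: 8067.220641
Macaulay duration D = 10085.451114 / 1225.219877 = 8.231544
Modified duration = D / (1 + y/m) = 8.231544 / (1 + 0.027000) = 8.015135

Answer: Modified duration = 8.0151


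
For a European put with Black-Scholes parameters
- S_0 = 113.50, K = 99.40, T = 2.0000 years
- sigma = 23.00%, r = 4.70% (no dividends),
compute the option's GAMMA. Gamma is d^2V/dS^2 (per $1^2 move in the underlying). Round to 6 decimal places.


Answer: Gamma = 0.007469

Derivation:
d1 = 0.8594444004; d2 = 0.5341752811
phi(d1) = 0.2757499308; exp(-qT) = 1.0000000000; exp(-rT) = 0.9102827622
Gamma = exp(-qT) * phi(d1) / (S * sigma * sqrt(T)) = 1.0000000000 * 0.2757499308 / (113.5000 * 0.2300 * 1.4142135624) = 0.007469


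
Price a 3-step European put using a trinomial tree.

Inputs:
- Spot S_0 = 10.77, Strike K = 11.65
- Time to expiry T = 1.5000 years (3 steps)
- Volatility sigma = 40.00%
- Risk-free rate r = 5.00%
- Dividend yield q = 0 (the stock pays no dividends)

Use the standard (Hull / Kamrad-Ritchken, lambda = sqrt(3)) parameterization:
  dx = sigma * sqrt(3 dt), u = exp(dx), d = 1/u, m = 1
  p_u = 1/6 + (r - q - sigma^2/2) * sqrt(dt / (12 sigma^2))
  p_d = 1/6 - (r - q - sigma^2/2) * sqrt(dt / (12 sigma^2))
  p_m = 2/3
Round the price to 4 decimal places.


dt = T/N = 0.500000; dx = sigma*sqrt(3*dt) = 0.489898
u = exp(dx) = 1.632150; d = 1/u = 0.612689
p_u = 0.151357, p_m = 0.666667, p_d = 0.181976
Discount per step: exp(-r*dt) = 0.975310
Stock lattice S(k, j) with j the centered position index:
  k=0: S(0,+0) = 10.7700
  k=1: S(1,-1) = 6.5987; S(1,+0) = 10.7700; S(1,+1) = 17.5783
  k=2: S(2,-2) = 4.0429; S(2,-1) = 6.5987; S(2,+0) = 10.7700; S(2,+1) = 17.5783; S(2,+2) = 28.6903
  k=3: S(3,-3) = 2.4771; S(3,-2) = 4.0429; S(3,-1) = 6.5987; S(3,+0) = 10.7700; S(3,+1) = 17.5783; S(3,+2) = 28.6903; S(3,+3) = 46.8269
Terminal payoffs V(N, j) = max(K - S_T, 0):
  V(3,-3) = 9.172944; V(3,-2) = 7.607074; V(3,-1) = 5.051340; V(3,+0) = 0.880000; V(3,+1) = 0.000000; V(3,+2) = 0.000000; V(3,+3) = 0.000000
Backward induction: V(k, j) = exp(-r*dt) * [p_u * V(k+1, j+1) + p_m * V(k+1, j) + p_d * V(k+1, j-1)]
  V(2,-2) = exp(-r*dt) * [p_u*5.051340 + p_m*7.607074 + p_d*9.172944] = 7.319892
  V(2,-1) = exp(-r*dt) * [p_u*0.880000 + p_m*5.051340 + p_d*7.607074] = 4.764447
  V(2,+0) = exp(-r*dt) * [p_u*0.000000 + p_m*0.880000 + p_d*5.051340] = 1.468709
  V(2,+1) = exp(-r*dt) * [p_u*0.000000 + p_m*0.000000 + p_d*0.880000] = 0.156185
  V(2,+2) = exp(-r*dt) * [p_u*0.000000 + p_m*0.000000 + p_d*0.000000] = 0.000000
  V(1,-1) = exp(-r*dt) * [p_u*1.468709 + p_m*4.764447 + p_d*7.319892] = 4.613842
  V(1,+0) = exp(-r*dt) * [p_u*0.156185 + p_m*1.468709 + p_d*4.764447] = 1.823628
  V(1,+1) = exp(-r*dt) * [p_u*0.000000 + p_m*0.156185 + p_d*1.468709] = 0.362223
  V(0,+0) = exp(-r*dt) * [p_u*0.362223 + p_m*1.823628 + p_d*4.613842] = 2.058085

Answer: Price = V(0,0) = 2.0581


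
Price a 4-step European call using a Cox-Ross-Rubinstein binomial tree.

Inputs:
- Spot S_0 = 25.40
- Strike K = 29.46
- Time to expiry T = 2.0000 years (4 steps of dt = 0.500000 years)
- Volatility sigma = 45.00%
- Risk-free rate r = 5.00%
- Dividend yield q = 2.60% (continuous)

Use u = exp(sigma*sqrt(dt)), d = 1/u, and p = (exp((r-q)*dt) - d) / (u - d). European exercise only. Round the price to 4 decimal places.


dt = T/N = 0.500000
u = exp(sigma*sqrt(dt)) = 1.374648; d = 1/u = 0.727459
p = (exp((r-q)*dt) - d) / (u - d) = 0.439768
Discount per step: exp(-r*dt) = 0.975310
Stock lattice S(k, i) with i counting down-moves:
  k=0: S(0,0) = 25.4000
  k=1: S(1,0) = 34.9161; S(1,1) = 18.4775
  k=2: S(2,0) = 47.9973; S(2,1) = 25.4000; S(2,2) = 13.4416
  k=3: S(3,0) = 65.9794; S(3,1) = 34.9161; S(3,2) = 18.4775; S(3,3) = 9.7782
  k=4: S(4,0) = 90.6986; S(4,1) = 47.9973; S(4,2) = 25.4000; S(4,3) = 13.4416; S(4,4) = 7.1132
Terminal payoffs V(N, i) = max(S_T - K, 0):
  V(4,0) = 61.238551; V(4,1) = 18.537325; V(4,2) = 0.000000; V(4,3) = 0.000000; V(4,4) = 0.000000
Backward induction: V(k, i) = exp(-r*dt) * [p * V(k+1, i) + (1-p) * V(k+1, i+1)].
  V(3,0) = exp(-r*dt) * [p*61.238551 + (1-p)*18.537325] = 36.394638
  V(3,1) = exp(-r*dt) * [p*18.537325 + (1-p)*0.000000] = 7.950852
  V(3,2) = exp(-r*dt) * [p*0.000000 + (1-p)*0.000000] = 0.000000
  V(3,3) = exp(-r*dt) * [p*0.000000 + (1-p)*0.000000] = 0.000000
  V(2,0) = exp(-r*dt) * [p*36.394638 + (1-p)*7.950852] = 19.954382
  V(2,1) = exp(-r*dt) * [p*7.950852 + (1-p)*0.000000] = 3.410203
  V(2,2) = exp(-r*dt) * [p*0.000000 + (1-p)*0.000000] = 0.000000
  V(1,0) = exp(-r*dt) * [p*19.954382 + (1-p)*3.410203] = 10.421976
  V(1,1) = exp(-r*dt) * [p*3.410203 + (1-p)*0.000000] = 1.462672
  V(0,0) = exp(-r*dt) * [p*10.421976 + (1-p)*1.462672] = 5.269297

Answer: Price = V(0,0) = 5.2693


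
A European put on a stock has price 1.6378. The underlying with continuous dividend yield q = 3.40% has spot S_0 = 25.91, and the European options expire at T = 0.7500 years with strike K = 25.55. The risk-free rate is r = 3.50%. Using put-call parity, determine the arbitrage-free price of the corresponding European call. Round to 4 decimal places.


Put-call parity: C - P = S_0 * exp(-qT) - K * exp(-rT).
S_0 * exp(-qT) = 25.9100 * 0.97482238 = 25.25764784
K * exp(-rT) = 25.5500 * 0.97409154 = 24.88803875
C = P + S*exp(-qT) - K*exp(-rT)
C = 1.6378 + 25.25764784 - 24.88803875 = 2.0074

Answer: Call price = 2.0074


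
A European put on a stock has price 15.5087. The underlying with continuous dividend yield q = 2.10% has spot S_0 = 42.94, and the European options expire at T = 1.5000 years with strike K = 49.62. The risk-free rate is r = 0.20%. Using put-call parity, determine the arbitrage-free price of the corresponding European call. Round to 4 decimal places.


Put-call parity: C - P = S_0 * exp(-qT) - K * exp(-rT).
S_0 * exp(-qT) = 42.9400 * 0.96899096 = 41.60847167
K * exp(-rT) = 49.6200 * 0.99700450 = 49.47136307
C = P + S*exp(-qT) - K*exp(-rT)
C = 15.5087 + 41.60847167 - 49.47136307 = 7.6458

Answer: Call price = 7.6458


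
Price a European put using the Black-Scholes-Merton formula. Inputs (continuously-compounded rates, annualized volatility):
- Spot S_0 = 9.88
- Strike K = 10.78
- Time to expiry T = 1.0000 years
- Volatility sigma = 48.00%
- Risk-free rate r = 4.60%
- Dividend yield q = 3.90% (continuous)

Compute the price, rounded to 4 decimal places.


d1 = (ln(S/K) + (r - q + 0.5*sigma^2) * T) / (sigma * sqrt(T)) = 0.07295822
d2 = d1 - sigma * sqrt(T) = -0.40704178
exp(-rT) = 0.95504196; exp(-qT) = 0.96175071
P = K * exp(-rT) * N(-d2) - S_0 * exp(-qT) * N(-d1)
N(-d1) = 0.47091968; N(-d2) = 0.65801135
P = 10.7800 * 0.95504196 * 0.65801135 - 9.8800 * 0.96175071 * 0.47091968 = 2.2997

Answer: Price = 2.2997


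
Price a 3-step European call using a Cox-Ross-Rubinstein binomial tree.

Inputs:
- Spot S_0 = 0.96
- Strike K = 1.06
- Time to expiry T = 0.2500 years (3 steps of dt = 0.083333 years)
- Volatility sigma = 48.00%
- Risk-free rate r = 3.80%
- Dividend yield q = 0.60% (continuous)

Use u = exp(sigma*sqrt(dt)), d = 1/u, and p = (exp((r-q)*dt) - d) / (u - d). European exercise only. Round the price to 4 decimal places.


dt = T/N = 0.083333
u = exp(sigma*sqrt(dt)) = 1.148623; d = 1/u = 0.870607
p = (exp((r-q)*dt) - d) / (u - d) = 0.475019
Discount per step: exp(-r*dt) = 0.996838
Stock lattice S(k, i) with i counting down-moves:
  k=0: S(0,0) = 0.9600
  k=1: S(1,0) = 1.1027; S(1,1) = 0.8358
  k=2: S(2,0) = 1.2666; S(2,1) = 0.9600; S(2,2) = 0.7276
  k=3: S(3,0) = 1.4548; S(3,1) = 1.1027; S(3,2) = 0.8358; S(3,3) = 0.6335
Terminal payoffs V(N, i) = max(S_T - K, 0):
  V(3,0) = 0.394803; V(3,1) = 0.042678; V(3,2) = 0.000000; V(3,3) = 0.000000
Backward induction: V(k, i) = exp(-r*dt) * [p * V(k+1, i) + (1-p) * V(k+1, i+1)].
  V(2,0) = exp(-r*dt) * [p*0.394803 + (1-p)*0.042678] = 0.209280
  V(2,1) = exp(-r*dt) * [p*0.042678 + (1-p)*0.000000] = 0.020209
  V(2,2) = exp(-r*dt) * [p*0.000000 + (1-p)*0.000000] = 0.000000
  V(1,0) = exp(-r*dt) * [p*0.209280 + (1-p)*0.020209] = 0.109674
  V(1,1) = exp(-r*dt) * [p*0.020209 + (1-p)*0.000000] = 0.009569
  V(0,0) = exp(-r*dt) * [p*0.109674 + (1-p)*0.009569] = 0.056940

Answer: Price = V(0,0) = 0.0569


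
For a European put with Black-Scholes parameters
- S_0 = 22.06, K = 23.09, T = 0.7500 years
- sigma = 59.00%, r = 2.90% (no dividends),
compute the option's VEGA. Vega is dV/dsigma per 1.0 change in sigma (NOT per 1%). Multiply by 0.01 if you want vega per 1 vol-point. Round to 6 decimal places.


d1 = 0.2087344148; d2 = -0.3022205734
phi(d1) = 0.3903452945; exp(-qT) = 1.0000000000; exp(-rT) = 0.9784848257
Vega = S * exp(-qT) * phi(d1) * sqrt(T) = 22.0600 * 1.0000000000 * 0.3903452945 * 0.8660254038 = 7.457360

Answer: Vega = 7.457360


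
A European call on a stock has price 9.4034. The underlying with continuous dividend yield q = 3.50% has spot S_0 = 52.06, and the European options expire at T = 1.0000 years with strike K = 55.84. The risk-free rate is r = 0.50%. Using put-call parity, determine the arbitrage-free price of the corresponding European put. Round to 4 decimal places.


Put-call parity: C - P = S_0 * exp(-qT) - K * exp(-rT).
S_0 * exp(-qT) = 52.0600 * 0.96560542 = 50.26941797
K * exp(-rT) = 55.8400 * 0.99501248 = 55.56149684
P = C - S*exp(-qT) + K*exp(-rT)
P = 9.4034 - 50.26941797 + 55.56149684 = 14.6955

Answer: Put price = 14.6955


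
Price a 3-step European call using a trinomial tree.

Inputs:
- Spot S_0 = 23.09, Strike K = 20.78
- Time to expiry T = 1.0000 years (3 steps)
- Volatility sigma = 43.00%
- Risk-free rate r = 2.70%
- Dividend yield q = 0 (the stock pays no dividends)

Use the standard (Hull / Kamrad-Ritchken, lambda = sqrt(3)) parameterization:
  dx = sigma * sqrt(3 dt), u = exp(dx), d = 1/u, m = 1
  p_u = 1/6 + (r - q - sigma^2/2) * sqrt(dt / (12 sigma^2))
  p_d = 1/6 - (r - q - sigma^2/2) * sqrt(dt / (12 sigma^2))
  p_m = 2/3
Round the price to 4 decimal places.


dt = T/N = 0.333333; dx = sigma*sqrt(3*dt) = 0.430000
u = exp(dx) = 1.537258; d = 1/u = 0.650509
p_u = 0.141298, p_m = 0.666667, p_d = 0.192035
Discount per step: exp(-r*dt) = 0.991040
Stock lattice S(k, j) with j the centered position index:
  k=0: S(0,+0) = 23.0900
  k=1: S(1,-1) = 15.0203; S(1,+0) = 23.0900; S(1,+1) = 35.4953
  k=2: S(2,-2) = 9.7708; S(2,-1) = 15.0203; S(2,+0) = 23.0900; S(2,+1) = 35.4953; S(2,+2) = 54.5654
  k=3: S(3,-3) = 6.3560; S(3,-2) = 9.7708; S(3,-1) = 15.0203; S(3,+0) = 23.0900; S(3,+1) = 35.4953; S(3,+2) = 54.5654; S(3,+3) = 83.8810
Terminal payoffs V(N, j) = max(S_T - K, 0):
  V(3,-3) = 0.000000; V(3,-2) = 0.000000; V(3,-1) = 0.000000; V(3,+0) = 2.310000; V(3,+1) = 14.715276; V(3,+2) = 33.785380; V(3,+3) = 63.101042
Backward induction: V(k, j) = exp(-r*dt) * [p_u * V(k+1, j+1) + p_m * V(k+1, j) + p_d * V(k+1, j-1)]
  V(2,-2) = exp(-r*dt) * [p_u*0.000000 + p_m*0.000000 + p_d*0.000000] = 0.000000
  V(2,-1) = exp(-r*dt) * [p_u*2.310000 + p_m*0.000000 + p_d*0.000000] = 0.323475
  V(2,+0) = exp(-r*dt) * [p_u*14.715276 + p_m*2.310000 + p_d*0.000000] = 3.586819
  V(2,+1) = exp(-r*dt) * [p_u*33.785380 + p_m*14.715276 + p_d*2.310000] = 14.892965
  V(2,+2) = exp(-r*dt) * [p_u*63.101042 + p_m*33.785380 + p_d*14.715276] = 33.958507
  V(1,-1) = exp(-r*dt) * [p_u*3.586819 + p_m*0.323475 + p_d*0.000000] = 0.715989
  V(1,+0) = exp(-r*dt) * [p_u*14.892965 + p_m*3.586819 + p_d*0.323475] = 4.516849
  V(1,+1) = exp(-r*dt) * [p_u*33.958507 + p_m*14.892965 + p_d*3.586819] = 15.277603
  V(0,+0) = exp(-r*dt) * [p_u*15.277603 + p_m*4.516849 + p_d*0.715989] = 5.259876

Answer: Price = V(0,0) = 5.2599


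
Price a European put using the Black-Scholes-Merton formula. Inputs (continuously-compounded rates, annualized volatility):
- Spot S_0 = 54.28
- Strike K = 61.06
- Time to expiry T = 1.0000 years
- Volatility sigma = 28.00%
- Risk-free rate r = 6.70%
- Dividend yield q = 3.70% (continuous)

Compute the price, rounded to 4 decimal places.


d1 = (ln(S/K) + (r - q + 0.5*sigma^2) * T) / (sigma * sqrt(T)) = -0.17321840
d2 = d1 - sigma * sqrt(T) = -0.45321840
exp(-rT) = 0.93519520; exp(-qT) = 0.96367614
P = K * exp(-rT) * N(-d2) - S_0 * exp(-qT) * N(-d1)
N(-d1) = 0.56876012; N(-d2) = 0.67480426
P = 61.0600 * 0.93519520 * 0.67480426 - 54.2800 * 0.96367614 * 0.56876012 = 8.7825

Answer: Price = 8.7825


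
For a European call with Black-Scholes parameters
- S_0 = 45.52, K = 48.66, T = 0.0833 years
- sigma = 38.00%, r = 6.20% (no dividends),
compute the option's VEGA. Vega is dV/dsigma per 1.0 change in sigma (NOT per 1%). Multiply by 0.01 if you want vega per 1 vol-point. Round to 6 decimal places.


Answer: Vega = 4.610781

Derivation:
d1 = -0.5062857093; d2 = -0.6159603190
phi(d1) = 0.3509536404; exp(-qT) = 1.0000000000; exp(-rT) = 0.9948487136
Vega = S * exp(-qT) * phi(d1) * sqrt(T) = 45.5200 * 1.0000000000 * 0.3509536404 * 0.2886173938 = 4.610781


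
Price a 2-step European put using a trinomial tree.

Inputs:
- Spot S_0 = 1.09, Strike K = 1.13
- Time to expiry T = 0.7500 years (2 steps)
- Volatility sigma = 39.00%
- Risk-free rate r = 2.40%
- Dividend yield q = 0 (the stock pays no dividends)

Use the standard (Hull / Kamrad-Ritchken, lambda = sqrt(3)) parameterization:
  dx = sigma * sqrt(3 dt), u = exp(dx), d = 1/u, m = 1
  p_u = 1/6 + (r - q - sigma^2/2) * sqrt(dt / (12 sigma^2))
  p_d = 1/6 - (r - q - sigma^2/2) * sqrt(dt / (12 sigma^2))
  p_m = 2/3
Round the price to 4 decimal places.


Answer: Price = V(0,0) = 0.1448

Derivation:
dt = T/N = 0.375000; dx = sigma*sqrt(3*dt) = 0.413657
u = exp(dx) = 1.512339; d = 1/u = 0.661227
p_u = 0.143074, p_m = 0.666667, p_d = 0.190260
Discount per step: exp(-r*dt) = 0.991040
Stock lattice S(k, j) with j the centered position index:
  k=0: S(0,+0) = 1.0900
  k=1: S(1,-1) = 0.7207; S(1,+0) = 1.0900; S(1,+1) = 1.6484
  k=2: S(2,-2) = 0.4766; S(2,-1) = 0.7207; S(2,+0) = 1.0900; S(2,+1) = 1.6484; S(2,+2) = 2.4930
Terminal payoffs V(N, j) = max(K - S_T, 0):
  V(2,-2) = 0.653428; V(2,-1) = 0.409262; V(2,+0) = 0.040000; V(2,+1) = 0.000000; V(2,+2) = 0.000000
Backward induction: V(k, j) = exp(-r*dt) * [p_u * V(k+1, j+1) + p_m * V(k+1, j) + p_d * V(k+1, j-1)]
  V(1,-1) = exp(-r*dt) * [p_u*0.040000 + p_m*0.409262 + p_d*0.653428] = 0.399276
  V(1,+0) = exp(-r*dt) * [p_u*0.000000 + p_m*0.040000 + p_d*0.409262] = 0.103596
  V(1,+1) = exp(-r*dt) * [p_u*0.000000 + p_m*0.000000 + p_d*0.040000] = 0.007542
  V(0,+0) = exp(-r*dt) * [p_u*0.007542 + p_m*0.103596 + p_d*0.399276] = 0.144800


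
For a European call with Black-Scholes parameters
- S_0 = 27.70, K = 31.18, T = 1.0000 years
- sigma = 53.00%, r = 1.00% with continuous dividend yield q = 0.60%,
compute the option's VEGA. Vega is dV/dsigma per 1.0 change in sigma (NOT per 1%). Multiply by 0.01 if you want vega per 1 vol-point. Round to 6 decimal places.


d1 = 0.0492557539; d2 = -0.4807442461
phi(d1) = 0.3984586310; exp(-qT) = 0.9940179641; exp(-rT) = 0.9900498337
Vega = S * exp(-qT) * phi(d1) * sqrt(T) = 27.7000 * 0.9940179641 * 0.3984586310 * 1.0000000000 = 10.971279

Answer: Vega = 10.971279


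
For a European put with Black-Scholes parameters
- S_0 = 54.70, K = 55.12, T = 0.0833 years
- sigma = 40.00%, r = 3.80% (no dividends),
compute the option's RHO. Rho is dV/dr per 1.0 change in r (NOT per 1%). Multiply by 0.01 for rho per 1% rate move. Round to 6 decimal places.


d1 = 0.0188873121; d2 = -0.0965596454
phi(d1) = 0.3988711293; exp(-qT) = 1.0000000000; exp(-rT) = 0.9968396046
N(-d2) = 0.5384619475
Rho = -K*T*exp(-rT)*N(-d2) = -55.1200 * 0.0833 * 0.9968396046 * 0.5384619475 = -2.464532

Answer: Rho = -2.464532


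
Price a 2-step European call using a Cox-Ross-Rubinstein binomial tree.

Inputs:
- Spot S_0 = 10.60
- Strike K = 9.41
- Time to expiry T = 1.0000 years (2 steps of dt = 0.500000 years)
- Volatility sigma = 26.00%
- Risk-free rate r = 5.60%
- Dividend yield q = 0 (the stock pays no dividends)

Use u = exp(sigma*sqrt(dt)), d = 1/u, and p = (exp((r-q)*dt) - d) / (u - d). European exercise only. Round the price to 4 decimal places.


Answer: Price = V(0,0) = 2.1333

Derivation:
dt = T/N = 0.500000
u = exp(sigma*sqrt(dt)) = 1.201833; d = 1/u = 0.832062
p = (exp((r-q)*dt) - d) / (u - d) = 0.530960
Discount per step: exp(-r*dt) = 0.972388
Stock lattice S(k, i) with i counting down-moves:
  k=0: S(0,0) = 10.6000
  k=1: S(1,0) = 12.7394; S(1,1) = 8.8199
  k=2: S(2,0) = 15.3107; S(2,1) = 10.6000; S(2,2) = 7.3387
Terminal payoffs V(N, i) = max(S_T - K, 0):
  V(2,0) = 5.900663; V(2,1) = 1.190000; V(2,2) = 0.000000
Backward induction: V(k, i) = exp(-r*dt) * [p * V(k+1, i) + (1-p) * V(k+1, i+1)].
  V(1,0) = exp(-r*dt) * [p*5.900663 + (1-p)*1.190000] = 3.589254
  V(1,1) = exp(-r*dt) * [p*1.190000 + (1-p)*0.000000] = 0.614396
  V(0,0) = exp(-r*dt) * [p*3.589254 + (1-p)*0.614396] = 2.133348


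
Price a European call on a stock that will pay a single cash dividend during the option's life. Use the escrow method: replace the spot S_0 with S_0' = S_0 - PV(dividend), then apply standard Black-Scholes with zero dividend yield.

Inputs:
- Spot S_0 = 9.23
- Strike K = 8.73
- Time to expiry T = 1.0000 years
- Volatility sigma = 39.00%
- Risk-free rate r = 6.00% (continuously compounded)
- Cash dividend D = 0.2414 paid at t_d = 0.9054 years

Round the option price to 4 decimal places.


Answer: Price = 1.7566

Derivation:
PV(D) = D * exp(-r * t_d) = 0.2414 * 0.94712519 = 0.22863602
S_0' = S_0 - PV(D) = 9.2300 - 0.22863602 = 9.00136398
d1 = (ln(S_0'/K) + (r + sigma^2/2)*T) / (sigma*sqrt(T)) = 0.42733525
d2 = d1 - sigma*sqrt(T) = 0.03733525
exp(-rT) = 0.94176453
N(d1) = 0.66543242; N(d2) = 0.51489115
C = S_0' * N(d1) - K * exp(-rT) * N(d2) = 9.00136398 * 0.66543242 - 8.7300 * 0.94176453 * 0.51489115 = 1.7566
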